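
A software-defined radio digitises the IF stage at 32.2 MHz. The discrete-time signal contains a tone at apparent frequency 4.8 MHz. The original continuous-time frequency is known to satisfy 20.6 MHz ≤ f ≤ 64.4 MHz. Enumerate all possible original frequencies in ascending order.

Frequencies that alias to 4.8 MHz are k·fs ± 4.8 MHz for integer k ≥ 0.
k=0: 4.8 MHz.
k=1: 27.4 MHz, 37 MHz.
k=2: 59.6 MHz, 69.2 MHz.
k=3: 91.8 MHz, 101.4 MHz.
Within [20.6 MHz, 64.4 MHz]: 27.4 MHz, 37 MHz, 59.6 MHz.

27.4 MHz, 37 MHz, 59.6 MHz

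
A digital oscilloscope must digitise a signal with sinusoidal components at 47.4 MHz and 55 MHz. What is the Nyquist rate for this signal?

110 MHz

Highest-frequency component: 55 MHz.
Nyquist rate = 2 × 55 MHz = 110 MHz.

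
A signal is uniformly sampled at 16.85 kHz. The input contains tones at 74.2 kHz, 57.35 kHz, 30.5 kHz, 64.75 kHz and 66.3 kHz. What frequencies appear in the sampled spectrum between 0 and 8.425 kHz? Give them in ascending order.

1.1 kHz, 2.65 kHz, 3.2 kHz, 6.8 kHz

fs/2 = 8.425 kHz.
74.2 kHz mod fs = 6.8 kHz.
6.8 kHz ≤ fs/2 = 8.425 kHz, appears at 6.8 kHz.
57.35 kHz mod fs = 6.8 kHz.
6.8 kHz ≤ fs/2 = 8.425 kHz, appears at 6.8 kHz.
30.5 kHz mod fs = 13.65 kHz.
13.65 kHz > fs/2 = 8.425 kHz, folds to fs − 13.65 kHz = 3.2 kHz.
64.75 kHz mod fs = 14.2 kHz.
14.2 kHz > fs/2 = 8.425 kHz, folds to fs − 14.2 kHz = 2.65 kHz.
66.3 kHz mod fs = 15.75 kHz.
15.75 kHz > fs/2 = 8.425 kHz, folds to fs − 15.75 kHz = 1.1 kHz.
Distinct values: {1.1 kHz, 2.65 kHz, 3.2 kHz, 6.8 kHz}.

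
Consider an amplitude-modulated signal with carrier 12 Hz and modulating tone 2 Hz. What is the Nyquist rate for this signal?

28 Hz

AM sidebands sit at fc ± fm = 10 Hz and 14 Hz.
Highest-frequency component: 14 Hz.
Nyquist rate = 2 × 14 Hz = 28 Hz.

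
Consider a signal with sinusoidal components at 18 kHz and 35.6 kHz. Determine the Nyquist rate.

71.2 kHz

Highest-frequency component: 35.6 kHz.
Nyquist rate = 2 × 35.6 kHz = 71.2 kHz.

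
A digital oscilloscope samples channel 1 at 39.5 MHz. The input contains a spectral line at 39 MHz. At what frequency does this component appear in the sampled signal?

0.5 MHz

39 MHz > fs/2 = 19.75 MHz, folds to fs − 39 MHz = 0.5 MHz.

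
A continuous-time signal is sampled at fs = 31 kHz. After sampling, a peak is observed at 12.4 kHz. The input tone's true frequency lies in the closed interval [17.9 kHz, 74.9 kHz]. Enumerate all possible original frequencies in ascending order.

18.6 kHz, 43.4 kHz, 49.6 kHz, 74.4 kHz

Frequencies that alias to 12.4 kHz are k·fs ± 12.4 kHz for integer k ≥ 0.
k=0: 12.4 kHz.
k=1: 18.6 kHz, 43.4 kHz.
k=2: 49.6 kHz, 74.4 kHz.
k=3: 80.6 kHz, 105.4 kHz.
Within [17.9 kHz, 74.9 kHz]: 18.6 kHz, 43.4 kHz, 49.6 kHz, 74.4 kHz.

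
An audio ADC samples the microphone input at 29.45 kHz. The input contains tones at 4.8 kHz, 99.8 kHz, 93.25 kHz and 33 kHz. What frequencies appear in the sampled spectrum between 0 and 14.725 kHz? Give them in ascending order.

3.55 kHz, 4.8 kHz, 4.9 kHz, 11.45 kHz

fs/2 = 14.725 kHz.
4.8 kHz ≤ fs/2 = 14.725 kHz, passes unchanged.
99.8 kHz mod fs = 11.45 kHz.
11.45 kHz ≤ fs/2 = 14.725 kHz, appears at 11.45 kHz.
93.25 kHz mod fs = 4.9 kHz.
4.9 kHz ≤ fs/2 = 14.725 kHz, appears at 4.9 kHz.
33 kHz mod fs = 3.55 kHz.
3.55 kHz ≤ fs/2 = 14.725 kHz, appears at 3.55 kHz.
Distinct values: {3.55 kHz, 4.8 kHz, 4.9 kHz, 11.45 kHz}.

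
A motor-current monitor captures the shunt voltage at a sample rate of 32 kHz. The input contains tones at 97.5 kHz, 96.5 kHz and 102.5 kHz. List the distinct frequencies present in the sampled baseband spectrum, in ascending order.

0.5 kHz, 1.5 kHz, 6.5 kHz

fs/2 = 16 kHz.
97.5 kHz mod fs = 1.5 kHz.
1.5 kHz ≤ fs/2 = 16 kHz, appears at 1.5 kHz.
96.5 kHz mod fs = 0.5 kHz.
0.5 kHz ≤ fs/2 = 16 kHz, appears at 0.5 kHz.
102.5 kHz mod fs = 6.5 kHz.
6.5 kHz ≤ fs/2 = 16 kHz, appears at 6.5 kHz.
Distinct values: {0.5 kHz, 1.5 kHz, 6.5 kHz}.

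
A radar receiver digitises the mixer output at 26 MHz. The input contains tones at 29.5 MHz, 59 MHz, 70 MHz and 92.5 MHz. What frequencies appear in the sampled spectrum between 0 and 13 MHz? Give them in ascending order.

3.5 MHz, 7 MHz, 8 MHz, 11.5 MHz

fs/2 = 13 MHz.
29.5 MHz mod fs = 3.5 MHz.
3.5 MHz ≤ fs/2 = 13 MHz, appears at 3.5 MHz.
59 MHz mod fs = 7 MHz.
7 MHz ≤ fs/2 = 13 MHz, appears at 7 MHz.
70 MHz mod fs = 18 MHz.
18 MHz > fs/2 = 13 MHz, folds to fs − 18 MHz = 8 MHz.
92.5 MHz mod fs = 14.5 MHz.
14.5 MHz > fs/2 = 13 MHz, folds to fs − 14.5 MHz = 11.5 MHz.
Distinct values: {3.5 MHz, 7 MHz, 8 MHz, 11.5 MHz}.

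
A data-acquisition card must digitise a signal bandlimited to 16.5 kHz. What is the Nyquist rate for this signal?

33 kHz

Nyquist rate = 2 × 16.5 kHz = 33 kHz.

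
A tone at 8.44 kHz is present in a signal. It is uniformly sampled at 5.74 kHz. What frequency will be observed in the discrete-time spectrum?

8.44 kHz mod fs = 2.7 kHz.
2.7 kHz ≤ fs/2 = 2.87 kHz, appears at 2.7 kHz.

2.7 kHz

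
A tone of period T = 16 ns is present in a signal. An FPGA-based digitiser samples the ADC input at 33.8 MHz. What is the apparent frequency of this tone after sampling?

5.1 MHz

T = 16 ns → f = 1/T = 62.5 MHz.
62.5 MHz mod fs = 28.7 MHz.
28.7 MHz > fs/2 = 16.9 MHz, folds to fs − 28.7 MHz = 5.1 MHz.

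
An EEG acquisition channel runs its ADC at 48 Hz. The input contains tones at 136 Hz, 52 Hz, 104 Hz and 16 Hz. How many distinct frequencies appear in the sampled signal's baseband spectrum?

3

fs/2 = 24 Hz.
136 Hz mod fs = 40 Hz.
40 Hz > fs/2 = 24 Hz, folds to fs − 40 Hz = 8 Hz.
52 Hz mod fs = 4 Hz.
4 Hz ≤ fs/2 = 24 Hz, appears at 4 Hz.
104 Hz mod fs = 8 Hz.
8 Hz ≤ fs/2 = 24 Hz, appears at 8 Hz.
16 Hz ≤ fs/2 = 24 Hz, passes unchanged.
Distinct values: {4 Hz, 8 Hz, 16 Hz} → 3.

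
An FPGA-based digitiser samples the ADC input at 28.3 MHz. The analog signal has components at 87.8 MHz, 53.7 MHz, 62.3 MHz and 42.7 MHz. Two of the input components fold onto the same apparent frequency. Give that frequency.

2.9 MHz

fs/2 = 14.15 MHz.
87.8 MHz mod fs = 2.9 MHz.
2.9 MHz ≤ fs/2 = 14.15 MHz, appears at 2.9 MHz.
53.7 MHz mod fs = 25.4 MHz.
25.4 MHz > fs/2 = 14.15 MHz, folds to fs − 25.4 MHz = 2.9 MHz.
62.3 MHz mod fs = 5.7 MHz.
5.7 MHz ≤ fs/2 = 14.15 MHz, appears at 5.7 MHz.
42.7 MHz mod fs = 14.4 MHz.
14.4 MHz > fs/2 = 14.15 MHz, folds to fs − 14.4 MHz = 13.9 MHz.
53.7 MHz and 87.8 MHz both map to 2.9 MHz.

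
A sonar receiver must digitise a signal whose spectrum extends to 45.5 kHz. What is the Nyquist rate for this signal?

Nyquist rate = 2 × 45.5 kHz = 91 kHz.

91 kHz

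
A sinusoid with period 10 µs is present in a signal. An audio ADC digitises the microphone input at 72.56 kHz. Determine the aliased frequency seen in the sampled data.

27.44 kHz

T = 10 µs → f = 1/T = 100 kHz.
100 kHz mod fs = 27.44 kHz.
27.44 kHz ≤ fs/2 = 36.28 kHz, appears at 27.44 kHz.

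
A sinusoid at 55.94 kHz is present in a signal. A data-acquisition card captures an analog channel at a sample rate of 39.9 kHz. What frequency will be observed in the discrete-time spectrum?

16.04 kHz

55.94 kHz mod fs = 16.04 kHz.
16.04 kHz ≤ fs/2 = 19.95 kHz, appears at 16.04 kHz.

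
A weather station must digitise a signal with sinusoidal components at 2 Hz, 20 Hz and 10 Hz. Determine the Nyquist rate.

Highest-frequency component: 20 Hz.
Nyquist rate = 2 × 20 Hz = 40 Hz.

40 Hz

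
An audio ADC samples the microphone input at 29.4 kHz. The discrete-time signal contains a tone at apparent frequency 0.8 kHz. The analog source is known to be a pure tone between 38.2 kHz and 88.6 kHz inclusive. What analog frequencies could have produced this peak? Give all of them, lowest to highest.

Frequencies that alias to 0.8 kHz are k·fs ± 0.8 kHz for integer k ≥ 0.
k=0: 0.8 kHz.
k=1: 28.6 kHz, 30.2 kHz.
k=2: 58 kHz, 59.6 kHz.
k=3: 87.4 kHz, 89 kHz.
k=4: 116.8 kHz, 118.4 kHz.
Within [38.2 kHz, 88.6 kHz]: 58 kHz, 59.6 kHz, 87.4 kHz.

58 kHz, 59.6 kHz, 87.4 kHz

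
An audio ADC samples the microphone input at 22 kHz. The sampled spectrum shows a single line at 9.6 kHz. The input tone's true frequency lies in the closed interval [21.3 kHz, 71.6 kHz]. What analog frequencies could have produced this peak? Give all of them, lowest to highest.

Frequencies that alias to 9.6 kHz are k·fs ± 9.6 kHz for integer k ≥ 0.
k=0: 9.6 kHz.
k=1: 12.4 kHz, 31.6 kHz.
k=2: 34.4 kHz, 53.6 kHz.
k=3: 56.4 kHz, 75.6 kHz.
k=4: 78.4 kHz, 97.6 kHz.
Within [21.3 kHz, 71.6 kHz]: 31.6 kHz, 34.4 kHz, 53.6 kHz, 56.4 kHz.

31.6 kHz, 34.4 kHz, 53.6 kHz, 56.4 kHz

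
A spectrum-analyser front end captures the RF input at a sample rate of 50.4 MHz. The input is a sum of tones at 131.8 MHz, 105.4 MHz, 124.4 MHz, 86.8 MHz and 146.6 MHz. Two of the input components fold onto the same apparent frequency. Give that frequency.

fs/2 = 25.2 MHz.
131.8 MHz mod fs = 31 MHz.
31 MHz > fs/2 = 25.2 MHz, folds to fs − 31 MHz = 19.4 MHz.
105.4 MHz mod fs = 4.6 MHz.
4.6 MHz ≤ fs/2 = 25.2 MHz, appears at 4.6 MHz.
124.4 MHz mod fs = 23.6 MHz.
23.6 MHz ≤ fs/2 = 25.2 MHz, appears at 23.6 MHz.
86.8 MHz mod fs = 36.4 MHz.
36.4 MHz > fs/2 = 25.2 MHz, folds to fs − 36.4 MHz = 14 MHz.
146.6 MHz mod fs = 45.8 MHz.
45.8 MHz > fs/2 = 25.2 MHz, folds to fs − 45.8 MHz = 4.6 MHz.
105.4 MHz and 146.6 MHz both map to 4.6 MHz.

4.6 MHz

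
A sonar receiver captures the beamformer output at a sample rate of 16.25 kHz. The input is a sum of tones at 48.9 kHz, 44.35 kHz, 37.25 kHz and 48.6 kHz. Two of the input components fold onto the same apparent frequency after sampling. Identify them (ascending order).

fs/2 = 8.125 kHz.
48.9 kHz mod fs = 0.15 kHz.
0.15 kHz ≤ fs/2 = 8.125 kHz, appears at 0.15 kHz.
44.35 kHz mod fs = 11.85 kHz.
11.85 kHz > fs/2 = 8.125 kHz, folds to fs − 11.85 kHz = 4.4 kHz.
37.25 kHz mod fs = 4.75 kHz.
4.75 kHz ≤ fs/2 = 8.125 kHz, appears at 4.75 kHz.
48.6 kHz mod fs = 16.1 kHz.
16.1 kHz > fs/2 = 8.125 kHz, folds to fs − 16.1 kHz = 0.15 kHz.
48.6 kHz and 48.9 kHz both map to 0.15 kHz.

48.6 kHz, 48.9 kHz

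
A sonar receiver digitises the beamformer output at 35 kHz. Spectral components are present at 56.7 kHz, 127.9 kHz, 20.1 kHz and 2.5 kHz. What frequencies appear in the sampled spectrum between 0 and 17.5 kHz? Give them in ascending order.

fs/2 = 17.5 kHz.
56.7 kHz mod fs = 21.7 kHz.
21.7 kHz > fs/2 = 17.5 kHz, folds to fs − 21.7 kHz = 13.3 kHz.
127.9 kHz mod fs = 22.9 kHz.
22.9 kHz > fs/2 = 17.5 kHz, folds to fs − 22.9 kHz = 12.1 kHz.
20.1 kHz > fs/2 = 17.5 kHz, folds to fs − 20.1 kHz = 14.9 kHz.
2.5 kHz ≤ fs/2 = 17.5 kHz, passes unchanged.
Distinct values: {2.5 kHz, 12.1 kHz, 13.3 kHz, 14.9 kHz}.

2.5 kHz, 12.1 kHz, 13.3 kHz, 14.9 kHz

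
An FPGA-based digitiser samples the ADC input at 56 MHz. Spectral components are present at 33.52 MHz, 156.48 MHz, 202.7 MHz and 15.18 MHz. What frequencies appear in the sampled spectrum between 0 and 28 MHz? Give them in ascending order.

11.52 MHz, 15.18 MHz, 21.3 MHz, 22.48 MHz

fs/2 = 28 MHz.
33.52 MHz > fs/2 = 28 MHz, folds to fs − 33.52 MHz = 22.48 MHz.
156.48 MHz mod fs = 44.48 MHz.
44.48 MHz > fs/2 = 28 MHz, folds to fs − 44.48 MHz = 11.52 MHz.
202.7 MHz mod fs = 34.7 MHz.
34.7 MHz > fs/2 = 28 MHz, folds to fs − 34.7 MHz = 21.3 MHz.
15.18 MHz ≤ fs/2 = 28 MHz, passes unchanged.
Distinct values: {11.52 MHz, 15.18 MHz, 21.3 MHz, 22.48 MHz}.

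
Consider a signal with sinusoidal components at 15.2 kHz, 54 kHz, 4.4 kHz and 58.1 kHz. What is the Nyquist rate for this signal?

Highest-frequency component: 58.1 kHz.
Nyquist rate = 2 × 58.1 kHz = 116.2 kHz.

116.2 kHz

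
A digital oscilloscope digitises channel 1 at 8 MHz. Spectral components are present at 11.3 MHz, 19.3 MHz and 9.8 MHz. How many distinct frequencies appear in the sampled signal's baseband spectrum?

2

fs/2 = 4 MHz.
11.3 MHz mod fs = 3.3 MHz.
3.3 MHz ≤ fs/2 = 4 MHz, appears at 3.3 MHz.
19.3 MHz mod fs = 3.3 MHz.
3.3 MHz ≤ fs/2 = 4 MHz, appears at 3.3 MHz.
9.8 MHz mod fs = 1.8 MHz.
1.8 MHz ≤ fs/2 = 4 MHz, appears at 1.8 MHz.
Distinct values: {1.8 MHz, 3.3 MHz} → 2.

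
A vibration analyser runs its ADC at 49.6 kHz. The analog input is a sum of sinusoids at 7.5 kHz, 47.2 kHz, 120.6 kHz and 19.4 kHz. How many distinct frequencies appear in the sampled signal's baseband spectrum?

fs/2 = 24.8 kHz.
7.5 kHz ≤ fs/2 = 24.8 kHz, passes unchanged.
47.2 kHz > fs/2 = 24.8 kHz, folds to fs − 47.2 kHz = 2.4 kHz.
120.6 kHz mod fs = 21.4 kHz.
21.4 kHz ≤ fs/2 = 24.8 kHz, appears at 21.4 kHz.
19.4 kHz ≤ fs/2 = 24.8 kHz, passes unchanged.
Distinct values: {2.4 kHz, 7.5 kHz, 19.4 kHz, 21.4 kHz} → 4.

4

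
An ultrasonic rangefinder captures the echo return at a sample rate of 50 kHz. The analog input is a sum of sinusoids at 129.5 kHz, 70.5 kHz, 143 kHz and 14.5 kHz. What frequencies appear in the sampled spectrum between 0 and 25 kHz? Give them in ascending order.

fs/2 = 25 kHz.
129.5 kHz mod fs = 29.5 kHz.
29.5 kHz > fs/2 = 25 kHz, folds to fs − 29.5 kHz = 20.5 kHz.
70.5 kHz mod fs = 20.5 kHz.
20.5 kHz ≤ fs/2 = 25 kHz, appears at 20.5 kHz.
143 kHz mod fs = 43 kHz.
43 kHz > fs/2 = 25 kHz, folds to fs − 43 kHz = 7 kHz.
14.5 kHz ≤ fs/2 = 25 kHz, passes unchanged.
Distinct values: {7 kHz, 14.5 kHz, 20.5 kHz}.

7 kHz, 14.5 kHz, 20.5 kHz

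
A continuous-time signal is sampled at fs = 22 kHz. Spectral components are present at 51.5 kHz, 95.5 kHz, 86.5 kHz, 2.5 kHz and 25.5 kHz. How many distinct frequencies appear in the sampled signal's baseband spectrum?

4

fs/2 = 11 kHz.
51.5 kHz mod fs = 7.5 kHz.
7.5 kHz ≤ fs/2 = 11 kHz, appears at 7.5 kHz.
95.5 kHz mod fs = 7.5 kHz.
7.5 kHz ≤ fs/2 = 11 kHz, appears at 7.5 kHz.
86.5 kHz mod fs = 20.5 kHz.
20.5 kHz > fs/2 = 11 kHz, folds to fs − 20.5 kHz = 1.5 kHz.
2.5 kHz ≤ fs/2 = 11 kHz, passes unchanged.
25.5 kHz mod fs = 3.5 kHz.
3.5 kHz ≤ fs/2 = 11 kHz, appears at 3.5 kHz.
Distinct values: {1.5 kHz, 2.5 kHz, 3.5 kHz, 7.5 kHz} → 4.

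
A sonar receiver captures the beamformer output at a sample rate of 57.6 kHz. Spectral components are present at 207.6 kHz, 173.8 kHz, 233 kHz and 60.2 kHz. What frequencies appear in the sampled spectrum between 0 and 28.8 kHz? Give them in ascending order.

fs/2 = 28.8 kHz.
207.6 kHz mod fs = 34.8 kHz.
34.8 kHz > fs/2 = 28.8 kHz, folds to fs − 34.8 kHz = 22.8 kHz.
173.8 kHz mod fs = 1 kHz.
1 kHz ≤ fs/2 = 28.8 kHz, appears at 1 kHz.
233 kHz mod fs = 2.6 kHz.
2.6 kHz ≤ fs/2 = 28.8 kHz, appears at 2.6 kHz.
60.2 kHz mod fs = 2.6 kHz.
2.6 kHz ≤ fs/2 = 28.8 kHz, appears at 2.6 kHz.
Distinct values: {1 kHz, 2.6 kHz, 22.8 kHz}.

1 kHz, 2.6 kHz, 22.8 kHz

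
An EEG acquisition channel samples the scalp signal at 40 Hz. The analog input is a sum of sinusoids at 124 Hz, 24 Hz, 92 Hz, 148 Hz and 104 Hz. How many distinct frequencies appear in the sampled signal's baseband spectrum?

3

fs/2 = 20 Hz.
124 Hz mod fs = 4 Hz.
4 Hz ≤ fs/2 = 20 Hz, appears at 4 Hz.
24 Hz > fs/2 = 20 Hz, folds to fs − 24 Hz = 16 Hz.
92 Hz mod fs = 12 Hz.
12 Hz ≤ fs/2 = 20 Hz, appears at 12 Hz.
148 Hz mod fs = 28 Hz.
28 Hz > fs/2 = 20 Hz, folds to fs − 28 Hz = 12 Hz.
104 Hz mod fs = 24 Hz.
24 Hz > fs/2 = 20 Hz, folds to fs − 24 Hz = 16 Hz.
Distinct values: {4 Hz, 12 Hz, 16 Hz} → 3.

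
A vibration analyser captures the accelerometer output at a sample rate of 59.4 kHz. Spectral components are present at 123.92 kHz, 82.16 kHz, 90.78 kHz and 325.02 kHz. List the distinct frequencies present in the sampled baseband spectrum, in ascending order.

5.12 kHz, 22.76 kHz, 28.02 kHz

fs/2 = 29.7 kHz.
123.92 kHz mod fs = 5.12 kHz.
5.12 kHz ≤ fs/2 = 29.7 kHz, appears at 5.12 kHz.
82.16 kHz mod fs = 22.76 kHz.
22.76 kHz ≤ fs/2 = 29.7 kHz, appears at 22.76 kHz.
90.78 kHz mod fs = 31.38 kHz.
31.38 kHz > fs/2 = 29.7 kHz, folds to fs − 31.38 kHz = 28.02 kHz.
325.02 kHz mod fs = 28.02 kHz.
28.02 kHz ≤ fs/2 = 29.7 kHz, appears at 28.02 kHz.
Distinct values: {5.12 kHz, 22.76 kHz, 28.02 kHz}.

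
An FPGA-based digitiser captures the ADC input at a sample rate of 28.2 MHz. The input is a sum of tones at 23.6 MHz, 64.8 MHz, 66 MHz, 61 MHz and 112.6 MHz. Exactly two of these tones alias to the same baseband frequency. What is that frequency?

fs/2 = 14.1 MHz.
23.6 MHz > fs/2 = 14.1 MHz, folds to fs − 23.6 MHz = 4.6 MHz.
64.8 MHz mod fs = 8.4 MHz.
8.4 MHz ≤ fs/2 = 14.1 MHz, appears at 8.4 MHz.
66 MHz mod fs = 9.6 MHz.
9.6 MHz ≤ fs/2 = 14.1 MHz, appears at 9.6 MHz.
61 MHz mod fs = 4.6 MHz.
4.6 MHz ≤ fs/2 = 14.1 MHz, appears at 4.6 MHz.
112.6 MHz mod fs = 28 MHz.
28 MHz > fs/2 = 14.1 MHz, folds to fs − 28 MHz = 0.2 MHz.
23.6 MHz and 61 MHz both map to 4.6 MHz.

4.6 MHz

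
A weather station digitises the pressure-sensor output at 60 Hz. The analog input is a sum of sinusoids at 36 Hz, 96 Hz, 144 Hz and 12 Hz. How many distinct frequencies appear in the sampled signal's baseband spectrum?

fs/2 = 30 Hz.
36 Hz > fs/2 = 30 Hz, folds to fs − 36 Hz = 24 Hz.
96 Hz mod fs = 36 Hz.
36 Hz > fs/2 = 30 Hz, folds to fs − 36 Hz = 24 Hz.
144 Hz mod fs = 24 Hz.
24 Hz ≤ fs/2 = 30 Hz, appears at 24 Hz.
12 Hz ≤ fs/2 = 30 Hz, passes unchanged.
Distinct values: {12 Hz, 24 Hz} → 2.

2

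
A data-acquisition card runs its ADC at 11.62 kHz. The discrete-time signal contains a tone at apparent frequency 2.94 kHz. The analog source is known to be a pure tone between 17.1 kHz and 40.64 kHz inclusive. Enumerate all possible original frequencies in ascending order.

Frequencies that alias to 2.94 kHz are k·fs ± 2.94 kHz for integer k ≥ 0.
k=0: 2.94 kHz.
k=1: 8.68 kHz, 14.56 kHz.
k=2: 20.3 kHz, 26.18 kHz.
k=3: 31.92 kHz, 37.8 kHz.
k=4: 43.54 kHz, 49.42 kHz.
Within [17.1 kHz, 40.64 kHz]: 20.3 kHz, 26.18 kHz, 31.92 kHz, 37.8 kHz.

20.3 kHz, 26.18 kHz, 31.92 kHz, 37.8 kHz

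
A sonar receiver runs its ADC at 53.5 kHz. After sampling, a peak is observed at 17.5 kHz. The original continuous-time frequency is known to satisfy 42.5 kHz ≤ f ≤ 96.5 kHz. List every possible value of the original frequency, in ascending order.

Frequencies that alias to 17.5 kHz are k·fs ± 17.5 kHz for integer k ≥ 0.
k=0: 17.5 kHz.
k=1: 36 kHz, 71 kHz.
k=2: 89.5 kHz, 124.5 kHz.
k=3: 143 kHz, 178 kHz.
Within [42.5 kHz, 96.5 kHz]: 71 kHz, 89.5 kHz.

71 kHz, 89.5 kHz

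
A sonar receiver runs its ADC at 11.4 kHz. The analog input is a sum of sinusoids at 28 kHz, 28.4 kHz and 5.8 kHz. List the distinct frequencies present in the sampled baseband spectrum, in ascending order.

fs/2 = 5.7 kHz.
28 kHz mod fs = 5.2 kHz.
5.2 kHz ≤ fs/2 = 5.7 kHz, appears at 5.2 kHz.
28.4 kHz mod fs = 5.6 kHz.
5.6 kHz ≤ fs/2 = 5.7 kHz, appears at 5.6 kHz.
5.8 kHz > fs/2 = 5.7 kHz, folds to fs − 5.8 kHz = 5.6 kHz.
Distinct values: {5.2 kHz, 5.6 kHz}.

5.2 kHz, 5.6 kHz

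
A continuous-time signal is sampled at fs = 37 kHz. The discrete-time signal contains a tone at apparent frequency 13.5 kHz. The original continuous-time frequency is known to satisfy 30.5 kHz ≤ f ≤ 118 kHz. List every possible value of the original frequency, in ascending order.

Frequencies that alias to 13.5 kHz are k·fs ± 13.5 kHz for integer k ≥ 0.
k=0: 13.5 kHz.
k=1: 23.5 kHz, 50.5 kHz.
k=2: 60.5 kHz, 87.5 kHz.
k=3: 97.5 kHz, 124.5 kHz.
k=4: 134.5 kHz, 161.5 kHz.
Within [30.5 kHz, 118 kHz]: 50.5 kHz, 60.5 kHz, 87.5 kHz, 97.5 kHz.

50.5 kHz, 60.5 kHz, 87.5 kHz, 97.5 kHz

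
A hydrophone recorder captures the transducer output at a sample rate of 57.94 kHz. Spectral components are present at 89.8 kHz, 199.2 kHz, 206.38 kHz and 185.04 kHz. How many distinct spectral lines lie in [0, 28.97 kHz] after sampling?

fs/2 = 28.97 kHz.
89.8 kHz mod fs = 31.86 kHz.
31.86 kHz > fs/2 = 28.97 kHz, folds to fs − 31.86 kHz = 26.08 kHz.
199.2 kHz mod fs = 25.38 kHz.
25.38 kHz ≤ fs/2 = 28.97 kHz, appears at 25.38 kHz.
206.38 kHz mod fs = 32.56 kHz.
32.56 kHz > fs/2 = 28.97 kHz, folds to fs − 32.56 kHz = 25.38 kHz.
185.04 kHz mod fs = 11.22 kHz.
11.22 kHz ≤ fs/2 = 28.97 kHz, appears at 11.22 kHz.
Distinct values: {11.22 kHz, 25.38 kHz, 26.08 kHz} → 3.

3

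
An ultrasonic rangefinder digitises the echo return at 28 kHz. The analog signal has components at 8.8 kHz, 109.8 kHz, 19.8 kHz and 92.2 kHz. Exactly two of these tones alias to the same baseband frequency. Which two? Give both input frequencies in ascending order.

19.8 kHz, 92.2 kHz

fs/2 = 14 kHz.
8.8 kHz ≤ fs/2 = 14 kHz, passes unchanged.
109.8 kHz mod fs = 25.8 kHz.
25.8 kHz > fs/2 = 14 kHz, folds to fs − 25.8 kHz = 2.2 kHz.
19.8 kHz > fs/2 = 14 kHz, folds to fs − 19.8 kHz = 8.2 kHz.
92.2 kHz mod fs = 8.2 kHz.
8.2 kHz ≤ fs/2 = 14 kHz, appears at 8.2 kHz.
19.8 kHz and 92.2 kHz both map to 8.2 kHz.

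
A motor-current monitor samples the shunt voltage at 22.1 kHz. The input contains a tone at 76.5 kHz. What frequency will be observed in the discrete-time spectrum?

76.5 kHz mod fs = 10.2 kHz.
10.2 kHz ≤ fs/2 = 11.05 kHz, appears at 10.2 kHz.

10.2 kHz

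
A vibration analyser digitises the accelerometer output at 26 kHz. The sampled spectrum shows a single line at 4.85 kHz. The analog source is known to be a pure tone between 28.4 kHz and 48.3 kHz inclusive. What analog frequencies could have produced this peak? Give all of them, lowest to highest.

Frequencies that alias to 4.85 kHz are k·fs ± 4.85 kHz for integer k ≥ 0.
k=0: 4.85 kHz.
k=1: 21.15 kHz, 30.85 kHz.
k=2: 47.15 kHz, 56.85 kHz.
k=3: 73.15 kHz, 82.85 kHz.
Within [28.4 kHz, 48.3 kHz]: 30.85 kHz, 47.15 kHz.

30.85 kHz, 47.15 kHz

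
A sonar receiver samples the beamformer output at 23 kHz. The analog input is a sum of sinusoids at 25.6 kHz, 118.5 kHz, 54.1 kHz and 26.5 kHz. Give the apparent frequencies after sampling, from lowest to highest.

fs/2 = 11.5 kHz.
25.6 kHz mod fs = 2.6 kHz.
2.6 kHz ≤ fs/2 = 11.5 kHz, appears at 2.6 kHz.
118.5 kHz mod fs = 3.5 kHz.
3.5 kHz ≤ fs/2 = 11.5 kHz, appears at 3.5 kHz.
54.1 kHz mod fs = 8.1 kHz.
8.1 kHz ≤ fs/2 = 11.5 kHz, appears at 8.1 kHz.
26.5 kHz mod fs = 3.5 kHz.
3.5 kHz ≤ fs/2 = 11.5 kHz, appears at 3.5 kHz.
Distinct values: {2.6 kHz, 3.5 kHz, 8.1 kHz}.

2.6 kHz, 3.5 kHz, 8.1 kHz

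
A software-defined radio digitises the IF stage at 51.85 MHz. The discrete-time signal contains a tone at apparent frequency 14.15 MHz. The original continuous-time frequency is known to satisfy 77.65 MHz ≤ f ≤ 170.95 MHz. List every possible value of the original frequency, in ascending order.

Frequencies that alias to 14.15 MHz are k·fs ± 14.15 MHz for integer k ≥ 0.
k=0: 14.15 MHz.
k=1: 37.7 MHz, 66 MHz.
k=2: 89.55 MHz, 117.85 MHz.
k=3: 141.4 MHz, 169.7 MHz.
k=4: 193.25 MHz, 221.55 MHz.
Within [77.65 MHz, 170.95 MHz]: 89.55 MHz, 117.85 MHz, 141.4 MHz, 169.7 MHz.

89.55 MHz, 117.85 MHz, 141.4 MHz, 169.7 MHz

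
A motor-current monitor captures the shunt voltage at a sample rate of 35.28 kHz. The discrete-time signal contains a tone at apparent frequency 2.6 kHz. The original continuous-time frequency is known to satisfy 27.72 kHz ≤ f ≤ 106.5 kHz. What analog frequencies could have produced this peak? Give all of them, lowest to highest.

32.68 kHz, 37.88 kHz, 67.96 kHz, 73.16 kHz, 103.24 kHz

Frequencies that alias to 2.6 kHz are k·fs ± 2.6 kHz for integer k ≥ 0.
k=0: 2.6 kHz.
k=1: 32.68 kHz, 37.88 kHz.
k=2: 67.96 kHz, 73.16 kHz.
k=3: 103.24 kHz, 108.44 kHz.
k=4: 138.52 kHz, 143.72 kHz.
Within [27.72 kHz, 106.5 kHz]: 32.68 kHz, 37.88 kHz, 67.96 kHz, 73.16 kHz, 103.24 kHz.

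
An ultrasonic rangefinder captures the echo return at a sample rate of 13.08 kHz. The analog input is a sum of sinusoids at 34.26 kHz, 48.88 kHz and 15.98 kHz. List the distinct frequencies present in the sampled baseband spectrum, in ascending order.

fs/2 = 6.54 kHz.
34.26 kHz mod fs = 8.1 kHz.
8.1 kHz > fs/2 = 6.54 kHz, folds to fs − 8.1 kHz = 4.98 kHz.
48.88 kHz mod fs = 9.64 kHz.
9.64 kHz > fs/2 = 6.54 kHz, folds to fs − 9.64 kHz = 3.44 kHz.
15.98 kHz mod fs = 2.9 kHz.
2.9 kHz ≤ fs/2 = 6.54 kHz, appears at 2.9 kHz.
Distinct values: {2.9 kHz, 3.44 kHz, 4.98 kHz}.

2.9 kHz, 3.44 kHz, 4.98 kHz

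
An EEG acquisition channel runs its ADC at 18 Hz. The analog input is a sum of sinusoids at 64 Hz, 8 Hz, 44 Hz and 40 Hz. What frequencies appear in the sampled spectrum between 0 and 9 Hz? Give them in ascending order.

fs/2 = 9 Hz.
64 Hz mod fs = 10 Hz.
10 Hz > fs/2 = 9 Hz, folds to fs − 10 Hz = 8 Hz.
8 Hz ≤ fs/2 = 9 Hz, passes unchanged.
44 Hz mod fs = 8 Hz.
8 Hz ≤ fs/2 = 9 Hz, appears at 8 Hz.
40 Hz mod fs = 4 Hz.
4 Hz ≤ fs/2 = 9 Hz, appears at 4 Hz.
Distinct values: {4 Hz, 8 Hz}.

4 Hz, 8 Hz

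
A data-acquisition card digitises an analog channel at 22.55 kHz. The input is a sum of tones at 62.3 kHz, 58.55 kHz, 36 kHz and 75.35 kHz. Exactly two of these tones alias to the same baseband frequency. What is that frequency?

fs/2 = 11.275 kHz.
62.3 kHz mod fs = 17.2 kHz.
17.2 kHz > fs/2 = 11.275 kHz, folds to fs − 17.2 kHz = 5.35 kHz.
58.55 kHz mod fs = 13.45 kHz.
13.45 kHz > fs/2 = 11.275 kHz, folds to fs − 13.45 kHz = 9.1 kHz.
36 kHz mod fs = 13.45 kHz.
13.45 kHz > fs/2 = 11.275 kHz, folds to fs − 13.45 kHz = 9.1 kHz.
75.35 kHz mod fs = 7.7 kHz.
7.7 kHz ≤ fs/2 = 11.275 kHz, appears at 7.7 kHz.
36 kHz and 58.55 kHz both map to 9.1 kHz.

9.1 kHz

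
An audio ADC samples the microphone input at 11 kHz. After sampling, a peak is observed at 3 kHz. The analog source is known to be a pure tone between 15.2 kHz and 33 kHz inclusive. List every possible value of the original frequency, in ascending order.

Frequencies that alias to 3 kHz are k·fs ± 3 kHz for integer k ≥ 0.
k=0: 3 kHz.
k=1: 8 kHz, 14 kHz.
k=2: 19 kHz, 25 kHz.
k=3: 30 kHz, 36 kHz.
k=4: 41 kHz, 47 kHz.
Within [15.2 kHz, 33 kHz]: 19 kHz, 25 kHz, 30 kHz.

19 kHz, 25 kHz, 30 kHz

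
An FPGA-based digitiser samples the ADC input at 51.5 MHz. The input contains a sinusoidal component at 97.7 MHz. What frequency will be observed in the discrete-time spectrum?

97.7 MHz mod fs = 46.2 MHz.
46.2 MHz > fs/2 = 25.75 MHz, folds to fs − 46.2 MHz = 5.3 MHz.

5.3 MHz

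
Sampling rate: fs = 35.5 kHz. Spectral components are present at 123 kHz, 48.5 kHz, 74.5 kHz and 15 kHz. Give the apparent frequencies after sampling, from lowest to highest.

fs/2 = 17.75 kHz.
123 kHz mod fs = 16.5 kHz.
16.5 kHz ≤ fs/2 = 17.75 kHz, appears at 16.5 kHz.
48.5 kHz mod fs = 13 kHz.
13 kHz ≤ fs/2 = 17.75 kHz, appears at 13 kHz.
74.5 kHz mod fs = 3.5 kHz.
3.5 kHz ≤ fs/2 = 17.75 kHz, appears at 3.5 kHz.
15 kHz ≤ fs/2 = 17.75 kHz, passes unchanged.
Distinct values: {3.5 kHz, 13 kHz, 15 kHz, 16.5 kHz}.

3.5 kHz, 13 kHz, 15 kHz, 16.5 kHz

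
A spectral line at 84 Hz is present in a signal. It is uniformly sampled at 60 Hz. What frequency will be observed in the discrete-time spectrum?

24 Hz

84 Hz mod fs = 24 Hz.
24 Hz ≤ fs/2 = 30 Hz, appears at 24 Hz.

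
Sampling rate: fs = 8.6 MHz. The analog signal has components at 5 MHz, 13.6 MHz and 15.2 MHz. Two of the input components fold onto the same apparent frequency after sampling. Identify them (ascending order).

fs/2 = 4.3 MHz.
5 MHz > fs/2 = 4.3 MHz, folds to fs − 5 MHz = 3.6 MHz.
13.6 MHz mod fs = 5 MHz.
5 MHz > fs/2 = 4.3 MHz, folds to fs − 5 MHz = 3.6 MHz.
15.2 MHz mod fs = 6.6 MHz.
6.6 MHz > fs/2 = 4.3 MHz, folds to fs − 6.6 MHz = 2 MHz.
5 MHz and 13.6 MHz both map to 3.6 MHz.

5 MHz, 13.6 MHz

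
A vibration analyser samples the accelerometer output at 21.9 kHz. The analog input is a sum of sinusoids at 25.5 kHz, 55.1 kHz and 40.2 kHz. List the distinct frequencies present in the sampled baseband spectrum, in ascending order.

fs/2 = 10.95 kHz.
25.5 kHz mod fs = 3.6 kHz.
3.6 kHz ≤ fs/2 = 10.95 kHz, appears at 3.6 kHz.
55.1 kHz mod fs = 11.3 kHz.
11.3 kHz > fs/2 = 10.95 kHz, folds to fs − 11.3 kHz = 10.6 kHz.
40.2 kHz mod fs = 18.3 kHz.
18.3 kHz > fs/2 = 10.95 kHz, folds to fs − 18.3 kHz = 3.6 kHz.
Distinct values: {3.6 kHz, 10.6 kHz}.

3.6 kHz, 10.6 kHz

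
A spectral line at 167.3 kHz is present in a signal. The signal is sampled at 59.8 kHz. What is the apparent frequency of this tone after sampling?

167.3 kHz mod fs = 47.7 kHz.
47.7 kHz > fs/2 = 29.9 kHz, folds to fs − 47.7 kHz = 12.1 kHz.

12.1 kHz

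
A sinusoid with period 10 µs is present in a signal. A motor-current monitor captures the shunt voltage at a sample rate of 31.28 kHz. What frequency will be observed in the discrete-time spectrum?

T = 10 µs → f = 1/T = 100 kHz.
100 kHz mod fs = 6.16 kHz.
6.16 kHz ≤ fs/2 = 15.64 kHz, appears at 6.16 kHz.

6.16 kHz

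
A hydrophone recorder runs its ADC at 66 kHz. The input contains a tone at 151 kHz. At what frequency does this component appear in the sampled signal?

19 kHz

151 kHz mod fs = 19 kHz.
19 kHz ≤ fs/2 = 33 kHz, appears at 19 kHz.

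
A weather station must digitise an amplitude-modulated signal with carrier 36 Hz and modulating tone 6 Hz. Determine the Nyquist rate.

84 Hz

AM sidebands sit at fc ± fm = 30 Hz and 42 Hz.
Highest-frequency component: 42 Hz.
Nyquist rate = 2 × 42 Hz = 84 Hz.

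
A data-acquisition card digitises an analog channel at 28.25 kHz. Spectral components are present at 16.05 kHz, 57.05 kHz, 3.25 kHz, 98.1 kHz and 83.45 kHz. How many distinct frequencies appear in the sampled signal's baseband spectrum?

fs/2 = 14.125 kHz.
16.05 kHz > fs/2 = 14.125 kHz, folds to fs − 16.05 kHz = 12.2 kHz.
57.05 kHz mod fs = 0.55 kHz.
0.55 kHz ≤ fs/2 = 14.125 kHz, appears at 0.55 kHz.
3.25 kHz ≤ fs/2 = 14.125 kHz, passes unchanged.
98.1 kHz mod fs = 13.35 kHz.
13.35 kHz ≤ fs/2 = 14.125 kHz, appears at 13.35 kHz.
83.45 kHz mod fs = 26.95 kHz.
26.95 kHz > fs/2 = 14.125 kHz, folds to fs − 26.95 kHz = 1.3 kHz.
Distinct values: {0.55 kHz, 1.3 kHz, 3.25 kHz, 12.2 kHz, 13.35 kHz} → 5.

5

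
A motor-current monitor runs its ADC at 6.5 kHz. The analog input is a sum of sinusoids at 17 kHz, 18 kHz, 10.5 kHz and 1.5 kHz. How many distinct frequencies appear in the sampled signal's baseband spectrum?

2

fs/2 = 3.25 kHz.
17 kHz mod fs = 4 kHz.
4 kHz > fs/2 = 3.25 kHz, folds to fs − 4 kHz = 2.5 kHz.
18 kHz mod fs = 5 kHz.
5 kHz > fs/2 = 3.25 kHz, folds to fs − 5 kHz = 1.5 kHz.
10.5 kHz mod fs = 4 kHz.
4 kHz > fs/2 = 3.25 kHz, folds to fs − 4 kHz = 2.5 kHz.
1.5 kHz ≤ fs/2 = 3.25 kHz, passes unchanged.
Distinct values: {1.5 kHz, 2.5 kHz} → 2.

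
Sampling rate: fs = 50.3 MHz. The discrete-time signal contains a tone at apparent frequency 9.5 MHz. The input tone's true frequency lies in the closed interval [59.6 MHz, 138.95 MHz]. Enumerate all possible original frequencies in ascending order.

Frequencies that alias to 9.5 MHz are k·fs ± 9.5 MHz for integer k ≥ 0.
k=0: 9.5 MHz.
k=1: 40.8 MHz, 59.8 MHz.
k=2: 91.1 MHz, 110.1 MHz.
k=3: 141.4 MHz, 160.4 MHz.
Within [59.6 MHz, 138.95 MHz]: 59.8 MHz, 91.1 MHz, 110.1 MHz.

59.8 MHz, 91.1 MHz, 110.1 MHz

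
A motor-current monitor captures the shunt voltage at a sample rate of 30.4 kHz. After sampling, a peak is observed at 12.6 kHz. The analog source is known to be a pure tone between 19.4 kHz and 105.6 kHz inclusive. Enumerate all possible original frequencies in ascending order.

Frequencies that alias to 12.6 kHz are k·fs ± 12.6 kHz for integer k ≥ 0.
k=0: 12.6 kHz.
k=1: 17.8 kHz, 43 kHz.
k=2: 48.2 kHz, 73.4 kHz.
k=3: 78.6 kHz, 103.8 kHz.
k=4: 109 kHz, 134.2 kHz.
Within [19.4 kHz, 105.6 kHz]: 43 kHz, 48.2 kHz, 73.4 kHz, 78.6 kHz, 103.8 kHz.

43 kHz, 48.2 kHz, 73.4 kHz, 78.6 kHz, 103.8 kHz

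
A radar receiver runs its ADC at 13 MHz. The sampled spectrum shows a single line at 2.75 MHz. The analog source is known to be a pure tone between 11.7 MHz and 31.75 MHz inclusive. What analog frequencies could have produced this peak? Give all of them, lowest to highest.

Frequencies that alias to 2.75 MHz are k·fs ± 2.75 MHz for integer k ≥ 0.
k=0: 2.75 MHz.
k=1: 10.25 MHz, 15.75 MHz.
k=2: 23.25 MHz, 28.75 MHz.
k=3: 36.25 MHz, 41.75 MHz.
Within [11.7 MHz, 31.75 MHz]: 15.75 MHz, 23.25 MHz, 28.75 MHz.

15.75 MHz, 23.25 MHz, 28.75 MHz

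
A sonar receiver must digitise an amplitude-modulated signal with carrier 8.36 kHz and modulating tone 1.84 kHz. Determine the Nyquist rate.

AM sidebands sit at fc ± fm = 6.52 kHz and 10.2 kHz.
Highest-frequency component: 10.2 kHz.
Nyquist rate = 2 × 10.2 kHz = 20.4 kHz.

20.4 kHz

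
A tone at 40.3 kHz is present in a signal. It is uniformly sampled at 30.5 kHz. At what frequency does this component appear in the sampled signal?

40.3 kHz mod fs = 9.8 kHz.
9.8 kHz ≤ fs/2 = 15.25 kHz, appears at 9.8 kHz.

9.8 kHz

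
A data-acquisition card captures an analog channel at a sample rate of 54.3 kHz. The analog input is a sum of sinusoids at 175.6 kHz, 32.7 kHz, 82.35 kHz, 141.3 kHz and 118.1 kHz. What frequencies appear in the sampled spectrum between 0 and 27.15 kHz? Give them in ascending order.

9.5 kHz, 12.7 kHz, 21.6 kHz, 26.25 kHz

fs/2 = 27.15 kHz.
175.6 kHz mod fs = 12.7 kHz.
12.7 kHz ≤ fs/2 = 27.15 kHz, appears at 12.7 kHz.
32.7 kHz > fs/2 = 27.15 kHz, folds to fs − 32.7 kHz = 21.6 kHz.
82.35 kHz mod fs = 28.05 kHz.
28.05 kHz > fs/2 = 27.15 kHz, folds to fs − 28.05 kHz = 26.25 kHz.
141.3 kHz mod fs = 32.7 kHz.
32.7 kHz > fs/2 = 27.15 kHz, folds to fs − 32.7 kHz = 21.6 kHz.
118.1 kHz mod fs = 9.5 kHz.
9.5 kHz ≤ fs/2 = 27.15 kHz, appears at 9.5 kHz.
Distinct values: {9.5 kHz, 12.7 kHz, 21.6 kHz, 26.25 kHz}.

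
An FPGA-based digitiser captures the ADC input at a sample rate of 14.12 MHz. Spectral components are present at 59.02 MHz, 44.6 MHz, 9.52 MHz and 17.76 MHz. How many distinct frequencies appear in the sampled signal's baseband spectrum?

4

fs/2 = 7.06 MHz.
59.02 MHz mod fs = 2.54 MHz.
2.54 MHz ≤ fs/2 = 7.06 MHz, appears at 2.54 MHz.
44.6 MHz mod fs = 2.24 MHz.
2.24 MHz ≤ fs/2 = 7.06 MHz, appears at 2.24 MHz.
9.52 MHz > fs/2 = 7.06 MHz, folds to fs − 9.52 MHz = 4.6 MHz.
17.76 MHz mod fs = 3.64 MHz.
3.64 MHz ≤ fs/2 = 7.06 MHz, appears at 3.64 MHz.
Distinct values: {2.24 MHz, 2.54 MHz, 3.64 MHz, 4.6 MHz} → 4.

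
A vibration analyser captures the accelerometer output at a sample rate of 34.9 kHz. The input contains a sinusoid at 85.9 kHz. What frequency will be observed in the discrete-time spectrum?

16.1 kHz

85.9 kHz mod fs = 16.1 kHz.
16.1 kHz ≤ fs/2 = 17.45 kHz, appears at 16.1 kHz.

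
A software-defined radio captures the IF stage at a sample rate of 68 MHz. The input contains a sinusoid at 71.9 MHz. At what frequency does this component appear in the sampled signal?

71.9 MHz mod fs = 3.9 MHz.
3.9 MHz ≤ fs/2 = 34 MHz, appears at 3.9 MHz.

3.9 MHz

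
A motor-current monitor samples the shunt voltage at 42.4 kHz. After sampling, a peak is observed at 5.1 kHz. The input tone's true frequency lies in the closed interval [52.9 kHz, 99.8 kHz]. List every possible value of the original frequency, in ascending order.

79.7 kHz, 89.9 kHz

Frequencies that alias to 5.1 kHz are k·fs ± 5.1 kHz for integer k ≥ 0.
k=0: 5.1 kHz.
k=1: 37.3 kHz, 47.5 kHz.
k=2: 79.7 kHz, 89.9 kHz.
k=3: 122.1 kHz, 132.3 kHz.
Within [52.9 kHz, 99.8 kHz]: 79.7 kHz, 89.9 kHz.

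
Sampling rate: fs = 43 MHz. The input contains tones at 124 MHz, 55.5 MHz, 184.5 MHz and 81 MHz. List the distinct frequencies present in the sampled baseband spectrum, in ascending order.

5 MHz, 12.5 MHz

fs/2 = 21.5 MHz.
124 MHz mod fs = 38 MHz.
38 MHz > fs/2 = 21.5 MHz, folds to fs − 38 MHz = 5 MHz.
55.5 MHz mod fs = 12.5 MHz.
12.5 MHz ≤ fs/2 = 21.5 MHz, appears at 12.5 MHz.
184.5 MHz mod fs = 12.5 MHz.
12.5 MHz ≤ fs/2 = 21.5 MHz, appears at 12.5 MHz.
81 MHz mod fs = 38 MHz.
38 MHz > fs/2 = 21.5 MHz, folds to fs − 38 MHz = 5 MHz.
Distinct values: {5 MHz, 12.5 MHz}.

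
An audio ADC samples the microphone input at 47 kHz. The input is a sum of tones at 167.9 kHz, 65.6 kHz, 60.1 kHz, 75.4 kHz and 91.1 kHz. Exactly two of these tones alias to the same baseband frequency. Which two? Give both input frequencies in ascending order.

65.6 kHz, 75.4 kHz

fs/2 = 23.5 kHz.
167.9 kHz mod fs = 26.9 kHz.
26.9 kHz > fs/2 = 23.5 kHz, folds to fs − 26.9 kHz = 20.1 kHz.
65.6 kHz mod fs = 18.6 kHz.
18.6 kHz ≤ fs/2 = 23.5 kHz, appears at 18.6 kHz.
60.1 kHz mod fs = 13.1 kHz.
13.1 kHz ≤ fs/2 = 23.5 kHz, appears at 13.1 kHz.
75.4 kHz mod fs = 28.4 kHz.
28.4 kHz > fs/2 = 23.5 kHz, folds to fs − 28.4 kHz = 18.6 kHz.
91.1 kHz mod fs = 44.1 kHz.
44.1 kHz > fs/2 = 23.5 kHz, folds to fs − 44.1 kHz = 2.9 kHz.
65.6 kHz and 75.4 kHz both map to 18.6 kHz.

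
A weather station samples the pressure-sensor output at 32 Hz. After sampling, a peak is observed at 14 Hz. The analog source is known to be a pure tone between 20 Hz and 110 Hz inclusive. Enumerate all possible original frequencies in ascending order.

46 Hz, 50 Hz, 78 Hz, 82 Hz, 110 Hz

Frequencies that alias to 14 Hz are k·fs ± 14 Hz for integer k ≥ 0.
k=0: 14 Hz.
k=1: 18 Hz, 46 Hz.
k=2: 50 Hz, 78 Hz.
k=3: 82 Hz, 110 Hz.
k=4: 114 Hz, 142 Hz.
Within [20 Hz, 110 Hz]: 46 Hz, 50 Hz, 78 Hz, 82 Hz, 110 Hz.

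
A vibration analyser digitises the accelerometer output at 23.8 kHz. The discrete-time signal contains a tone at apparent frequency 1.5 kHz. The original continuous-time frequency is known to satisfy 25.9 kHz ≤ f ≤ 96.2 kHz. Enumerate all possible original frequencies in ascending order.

46.1 kHz, 49.1 kHz, 69.9 kHz, 72.9 kHz, 93.7 kHz

Frequencies that alias to 1.5 kHz are k·fs ± 1.5 kHz for integer k ≥ 0.
k=0: 1.5 kHz.
k=1: 22.3 kHz, 25.3 kHz.
k=2: 46.1 kHz, 49.1 kHz.
k=3: 69.9 kHz, 72.9 kHz.
k=4: 93.7 kHz, 96.7 kHz.
k=5: 117.5 kHz, 120.5 kHz.
Within [25.9 kHz, 96.2 kHz]: 46.1 kHz, 49.1 kHz, 69.9 kHz, 72.9 kHz, 93.7 kHz.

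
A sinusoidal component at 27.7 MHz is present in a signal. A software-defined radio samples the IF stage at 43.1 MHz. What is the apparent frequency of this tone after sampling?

27.7 MHz > fs/2 = 21.55 MHz, folds to fs − 27.7 MHz = 15.4 MHz.

15.4 MHz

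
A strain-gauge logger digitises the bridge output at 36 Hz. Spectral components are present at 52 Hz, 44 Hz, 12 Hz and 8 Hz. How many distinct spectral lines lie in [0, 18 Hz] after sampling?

fs/2 = 18 Hz.
52 Hz mod fs = 16 Hz.
16 Hz ≤ fs/2 = 18 Hz, appears at 16 Hz.
44 Hz mod fs = 8 Hz.
8 Hz ≤ fs/2 = 18 Hz, appears at 8 Hz.
12 Hz ≤ fs/2 = 18 Hz, passes unchanged.
8 Hz ≤ fs/2 = 18 Hz, passes unchanged.
Distinct values: {8 Hz, 12 Hz, 16 Hz} → 3.

3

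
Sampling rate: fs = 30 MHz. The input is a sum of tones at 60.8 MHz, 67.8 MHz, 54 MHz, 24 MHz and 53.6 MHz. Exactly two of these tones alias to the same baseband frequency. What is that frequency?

fs/2 = 15 MHz.
60.8 MHz mod fs = 0.8 MHz.
0.8 MHz ≤ fs/2 = 15 MHz, appears at 0.8 MHz.
67.8 MHz mod fs = 7.8 MHz.
7.8 MHz ≤ fs/2 = 15 MHz, appears at 7.8 MHz.
54 MHz mod fs = 24 MHz.
24 MHz > fs/2 = 15 MHz, folds to fs − 24 MHz = 6 MHz.
24 MHz > fs/2 = 15 MHz, folds to fs − 24 MHz = 6 MHz.
53.6 MHz mod fs = 23.6 MHz.
23.6 MHz > fs/2 = 15 MHz, folds to fs − 23.6 MHz = 6.4 MHz.
24 MHz and 54 MHz both map to 6 MHz.

6 MHz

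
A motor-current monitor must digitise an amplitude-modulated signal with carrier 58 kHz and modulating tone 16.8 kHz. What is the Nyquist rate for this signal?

AM sidebands sit at fc ± fm = 41.2 kHz and 74.8 kHz.
Highest-frequency component: 74.8 kHz.
Nyquist rate = 2 × 74.8 kHz = 149.6 kHz.

149.6 kHz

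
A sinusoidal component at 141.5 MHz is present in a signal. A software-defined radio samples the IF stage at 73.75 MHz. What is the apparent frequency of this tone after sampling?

6 MHz

141.5 MHz mod fs = 67.75 MHz.
67.75 MHz > fs/2 = 36.875 MHz, folds to fs − 67.75 MHz = 6 MHz.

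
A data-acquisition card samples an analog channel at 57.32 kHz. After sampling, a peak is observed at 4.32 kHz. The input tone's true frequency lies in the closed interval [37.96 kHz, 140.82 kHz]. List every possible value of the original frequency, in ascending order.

Frequencies that alias to 4.32 kHz are k·fs ± 4.32 kHz for integer k ≥ 0.
k=0: 4.32 kHz.
k=1: 53 kHz, 61.64 kHz.
k=2: 110.32 kHz, 118.96 kHz.
k=3: 167.64 kHz, 176.28 kHz.
Within [37.96 kHz, 140.82 kHz]: 53 kHz, 61.64 kHz, 110.32 kHz, 118.96 kHz.

53 kHz, 61.64 kHz, 110.32 kHz, 118.96 kHz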